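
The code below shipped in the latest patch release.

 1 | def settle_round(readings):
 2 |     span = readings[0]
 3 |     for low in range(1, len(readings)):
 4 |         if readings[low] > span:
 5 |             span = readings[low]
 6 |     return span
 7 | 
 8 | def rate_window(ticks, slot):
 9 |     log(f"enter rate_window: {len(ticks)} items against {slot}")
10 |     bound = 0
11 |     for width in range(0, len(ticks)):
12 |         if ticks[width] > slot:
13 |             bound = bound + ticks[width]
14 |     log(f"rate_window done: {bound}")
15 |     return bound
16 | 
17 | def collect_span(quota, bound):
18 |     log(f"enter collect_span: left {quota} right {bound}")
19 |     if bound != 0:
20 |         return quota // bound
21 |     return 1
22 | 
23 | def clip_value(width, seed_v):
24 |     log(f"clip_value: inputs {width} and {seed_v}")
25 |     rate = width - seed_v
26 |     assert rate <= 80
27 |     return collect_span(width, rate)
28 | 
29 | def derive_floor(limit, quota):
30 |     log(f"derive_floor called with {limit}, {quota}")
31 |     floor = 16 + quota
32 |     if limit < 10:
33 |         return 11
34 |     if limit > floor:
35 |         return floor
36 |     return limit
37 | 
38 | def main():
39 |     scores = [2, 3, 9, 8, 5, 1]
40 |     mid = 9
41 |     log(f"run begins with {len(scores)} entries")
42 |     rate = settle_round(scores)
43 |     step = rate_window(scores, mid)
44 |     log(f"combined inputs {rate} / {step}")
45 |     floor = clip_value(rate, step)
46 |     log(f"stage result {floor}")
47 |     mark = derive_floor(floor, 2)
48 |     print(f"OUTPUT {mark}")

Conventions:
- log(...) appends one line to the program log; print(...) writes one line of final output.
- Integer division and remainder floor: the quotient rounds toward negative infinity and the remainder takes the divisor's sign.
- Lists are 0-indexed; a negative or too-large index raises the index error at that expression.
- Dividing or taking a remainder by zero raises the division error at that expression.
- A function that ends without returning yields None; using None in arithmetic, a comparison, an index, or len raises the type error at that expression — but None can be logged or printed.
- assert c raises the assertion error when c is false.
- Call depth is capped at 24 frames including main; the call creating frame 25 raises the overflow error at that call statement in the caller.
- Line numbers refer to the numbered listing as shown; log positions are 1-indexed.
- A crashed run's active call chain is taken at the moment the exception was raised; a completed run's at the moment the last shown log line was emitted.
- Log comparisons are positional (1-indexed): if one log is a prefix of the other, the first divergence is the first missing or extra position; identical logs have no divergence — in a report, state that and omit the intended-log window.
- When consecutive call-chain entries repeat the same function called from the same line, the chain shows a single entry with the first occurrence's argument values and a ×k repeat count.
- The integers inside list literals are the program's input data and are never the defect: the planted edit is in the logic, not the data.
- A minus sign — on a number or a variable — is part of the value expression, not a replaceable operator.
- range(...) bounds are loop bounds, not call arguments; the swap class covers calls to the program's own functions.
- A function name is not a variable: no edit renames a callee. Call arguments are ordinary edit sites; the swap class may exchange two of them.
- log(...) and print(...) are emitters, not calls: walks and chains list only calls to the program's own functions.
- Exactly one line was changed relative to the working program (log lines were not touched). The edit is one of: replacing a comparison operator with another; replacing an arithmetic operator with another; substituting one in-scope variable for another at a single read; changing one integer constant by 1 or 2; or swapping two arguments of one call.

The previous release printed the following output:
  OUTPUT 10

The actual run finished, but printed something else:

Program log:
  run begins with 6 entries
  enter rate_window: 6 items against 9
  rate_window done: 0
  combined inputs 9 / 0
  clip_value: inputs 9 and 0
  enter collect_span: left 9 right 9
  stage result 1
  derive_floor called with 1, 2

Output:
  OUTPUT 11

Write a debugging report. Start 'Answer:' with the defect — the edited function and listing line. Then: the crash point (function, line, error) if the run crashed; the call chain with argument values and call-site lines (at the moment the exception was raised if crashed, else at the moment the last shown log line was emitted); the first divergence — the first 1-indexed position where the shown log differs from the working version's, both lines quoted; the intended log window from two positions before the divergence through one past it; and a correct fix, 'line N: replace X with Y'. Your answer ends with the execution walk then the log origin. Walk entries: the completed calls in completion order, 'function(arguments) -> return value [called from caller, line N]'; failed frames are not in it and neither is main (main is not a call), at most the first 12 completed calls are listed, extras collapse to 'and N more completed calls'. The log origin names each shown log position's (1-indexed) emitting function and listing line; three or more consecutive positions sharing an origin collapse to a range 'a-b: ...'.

Answer: the defect is in derive_floor at line 33.
Key fact: Nothing in the log betrays the bug — only the output does.
Call chain: main -> derive_floor(1, 2) (called at line 47).
First divergence: none — the logs agree in full.
Execution walk:
  settle_round([2, 3, 9, 8, 5, 1]) -> 9  [called from main, line 42]
  rate_window([2, 3, 9, 8, 5, 1], 9) -> 0  [called from main, line 43]
  collect_span(9, 9) -> 1  [called from clip_value, line 27]
  clip_value(9, 0) -> 1  [called from main, line 45]
  derive_floor(1, 2) -> 11  [called from main, line 47]
Log origins:
  1: emitted by main (line 41)
  2: emitted by rate_window (line 9)
  3: emitted by rate_window (line 14)
  4: emitted by main (line 44)
  5: emitted by clip_value (line 24)
  6: emitted by collect_span (line 18)
  7: emitted by main (line 46)
  8: emitted by derive_floor (line 30)
A correct fix: line 33: replace `11` with `10`.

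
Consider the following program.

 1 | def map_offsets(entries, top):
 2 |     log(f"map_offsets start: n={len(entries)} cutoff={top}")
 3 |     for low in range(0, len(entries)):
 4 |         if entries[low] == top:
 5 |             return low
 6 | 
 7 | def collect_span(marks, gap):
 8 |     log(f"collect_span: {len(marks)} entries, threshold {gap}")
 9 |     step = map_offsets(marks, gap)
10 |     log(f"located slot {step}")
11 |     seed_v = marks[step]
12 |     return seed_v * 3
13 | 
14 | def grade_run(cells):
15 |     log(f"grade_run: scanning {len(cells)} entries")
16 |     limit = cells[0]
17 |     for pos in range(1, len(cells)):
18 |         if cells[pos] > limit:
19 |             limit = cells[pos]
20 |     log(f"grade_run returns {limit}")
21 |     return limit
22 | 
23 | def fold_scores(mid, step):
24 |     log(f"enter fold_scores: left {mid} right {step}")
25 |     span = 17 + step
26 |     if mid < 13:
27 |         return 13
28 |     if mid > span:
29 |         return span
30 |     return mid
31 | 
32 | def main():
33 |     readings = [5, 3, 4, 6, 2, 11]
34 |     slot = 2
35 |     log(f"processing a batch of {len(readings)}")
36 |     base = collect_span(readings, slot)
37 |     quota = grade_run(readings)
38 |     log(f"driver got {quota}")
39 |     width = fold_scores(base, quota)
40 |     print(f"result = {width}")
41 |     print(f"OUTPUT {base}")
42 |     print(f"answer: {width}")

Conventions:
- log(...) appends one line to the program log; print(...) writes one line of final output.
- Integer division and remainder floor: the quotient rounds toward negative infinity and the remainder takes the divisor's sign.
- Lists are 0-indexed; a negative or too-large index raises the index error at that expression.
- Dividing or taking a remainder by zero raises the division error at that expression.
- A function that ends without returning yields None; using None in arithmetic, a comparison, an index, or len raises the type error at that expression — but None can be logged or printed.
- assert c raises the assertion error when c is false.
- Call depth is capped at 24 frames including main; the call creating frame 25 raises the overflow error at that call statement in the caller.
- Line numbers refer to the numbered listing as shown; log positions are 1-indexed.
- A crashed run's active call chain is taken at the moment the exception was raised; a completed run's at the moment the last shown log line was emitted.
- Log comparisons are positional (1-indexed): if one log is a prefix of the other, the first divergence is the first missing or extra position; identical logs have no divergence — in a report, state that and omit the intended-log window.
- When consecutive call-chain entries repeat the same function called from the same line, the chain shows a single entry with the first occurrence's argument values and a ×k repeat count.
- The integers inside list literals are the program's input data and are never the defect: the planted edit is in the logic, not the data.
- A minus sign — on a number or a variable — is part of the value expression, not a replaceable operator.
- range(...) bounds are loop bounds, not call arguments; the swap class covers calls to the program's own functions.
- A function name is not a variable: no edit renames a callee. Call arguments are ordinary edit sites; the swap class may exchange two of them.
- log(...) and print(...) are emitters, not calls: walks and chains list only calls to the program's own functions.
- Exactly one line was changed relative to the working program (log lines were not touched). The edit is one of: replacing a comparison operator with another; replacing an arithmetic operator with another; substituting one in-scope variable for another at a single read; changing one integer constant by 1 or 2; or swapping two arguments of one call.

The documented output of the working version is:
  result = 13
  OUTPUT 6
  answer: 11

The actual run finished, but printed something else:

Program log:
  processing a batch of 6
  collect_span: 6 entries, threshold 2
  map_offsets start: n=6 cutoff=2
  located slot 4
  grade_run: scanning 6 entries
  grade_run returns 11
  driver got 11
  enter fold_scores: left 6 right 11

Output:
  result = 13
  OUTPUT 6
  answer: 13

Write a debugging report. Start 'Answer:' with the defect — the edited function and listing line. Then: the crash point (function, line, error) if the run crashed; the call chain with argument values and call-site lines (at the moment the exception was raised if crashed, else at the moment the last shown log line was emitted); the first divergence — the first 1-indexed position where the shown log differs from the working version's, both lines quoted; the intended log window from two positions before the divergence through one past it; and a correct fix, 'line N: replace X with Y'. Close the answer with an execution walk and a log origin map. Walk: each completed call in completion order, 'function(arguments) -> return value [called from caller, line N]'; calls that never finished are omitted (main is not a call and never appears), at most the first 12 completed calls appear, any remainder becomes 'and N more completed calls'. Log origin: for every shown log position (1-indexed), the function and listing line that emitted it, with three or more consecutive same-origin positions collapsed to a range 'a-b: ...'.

Answer: the defect is in main at line 42.
The tell: No log line changed; the fault shows up purely in the output.
Call chain: main -> fold_scores(6, 11) (called at line 39).
First divergence: none (the log streams are identical).
Execution walk:
  map_offsets([5, 3, 4, 6, 2, 11], 2) -> 4  [called from collect_span, line 9]
  collect_span([5, 3, 4, 6, 2, 11], 2) -> 6  [called from main, line 36]
  grade_run([5, 3, 4, 6, 2, 11]) -> 11  [called from main, line 37]
  fold_scores(6, 11) -> 13  [called from main, line 39]
Origin of each log line:
  1: from main, line 35
  2: from collect_span, line 8
  3: from map_offsets, line 2
  4: from collect_span, line 10
  5: from grade_run, line 15
  6: from grade_run, line 20
  7: from main, line 38
  8: from fold_scores, line 24
A correct fix: line 42: replace `width` with `quota`.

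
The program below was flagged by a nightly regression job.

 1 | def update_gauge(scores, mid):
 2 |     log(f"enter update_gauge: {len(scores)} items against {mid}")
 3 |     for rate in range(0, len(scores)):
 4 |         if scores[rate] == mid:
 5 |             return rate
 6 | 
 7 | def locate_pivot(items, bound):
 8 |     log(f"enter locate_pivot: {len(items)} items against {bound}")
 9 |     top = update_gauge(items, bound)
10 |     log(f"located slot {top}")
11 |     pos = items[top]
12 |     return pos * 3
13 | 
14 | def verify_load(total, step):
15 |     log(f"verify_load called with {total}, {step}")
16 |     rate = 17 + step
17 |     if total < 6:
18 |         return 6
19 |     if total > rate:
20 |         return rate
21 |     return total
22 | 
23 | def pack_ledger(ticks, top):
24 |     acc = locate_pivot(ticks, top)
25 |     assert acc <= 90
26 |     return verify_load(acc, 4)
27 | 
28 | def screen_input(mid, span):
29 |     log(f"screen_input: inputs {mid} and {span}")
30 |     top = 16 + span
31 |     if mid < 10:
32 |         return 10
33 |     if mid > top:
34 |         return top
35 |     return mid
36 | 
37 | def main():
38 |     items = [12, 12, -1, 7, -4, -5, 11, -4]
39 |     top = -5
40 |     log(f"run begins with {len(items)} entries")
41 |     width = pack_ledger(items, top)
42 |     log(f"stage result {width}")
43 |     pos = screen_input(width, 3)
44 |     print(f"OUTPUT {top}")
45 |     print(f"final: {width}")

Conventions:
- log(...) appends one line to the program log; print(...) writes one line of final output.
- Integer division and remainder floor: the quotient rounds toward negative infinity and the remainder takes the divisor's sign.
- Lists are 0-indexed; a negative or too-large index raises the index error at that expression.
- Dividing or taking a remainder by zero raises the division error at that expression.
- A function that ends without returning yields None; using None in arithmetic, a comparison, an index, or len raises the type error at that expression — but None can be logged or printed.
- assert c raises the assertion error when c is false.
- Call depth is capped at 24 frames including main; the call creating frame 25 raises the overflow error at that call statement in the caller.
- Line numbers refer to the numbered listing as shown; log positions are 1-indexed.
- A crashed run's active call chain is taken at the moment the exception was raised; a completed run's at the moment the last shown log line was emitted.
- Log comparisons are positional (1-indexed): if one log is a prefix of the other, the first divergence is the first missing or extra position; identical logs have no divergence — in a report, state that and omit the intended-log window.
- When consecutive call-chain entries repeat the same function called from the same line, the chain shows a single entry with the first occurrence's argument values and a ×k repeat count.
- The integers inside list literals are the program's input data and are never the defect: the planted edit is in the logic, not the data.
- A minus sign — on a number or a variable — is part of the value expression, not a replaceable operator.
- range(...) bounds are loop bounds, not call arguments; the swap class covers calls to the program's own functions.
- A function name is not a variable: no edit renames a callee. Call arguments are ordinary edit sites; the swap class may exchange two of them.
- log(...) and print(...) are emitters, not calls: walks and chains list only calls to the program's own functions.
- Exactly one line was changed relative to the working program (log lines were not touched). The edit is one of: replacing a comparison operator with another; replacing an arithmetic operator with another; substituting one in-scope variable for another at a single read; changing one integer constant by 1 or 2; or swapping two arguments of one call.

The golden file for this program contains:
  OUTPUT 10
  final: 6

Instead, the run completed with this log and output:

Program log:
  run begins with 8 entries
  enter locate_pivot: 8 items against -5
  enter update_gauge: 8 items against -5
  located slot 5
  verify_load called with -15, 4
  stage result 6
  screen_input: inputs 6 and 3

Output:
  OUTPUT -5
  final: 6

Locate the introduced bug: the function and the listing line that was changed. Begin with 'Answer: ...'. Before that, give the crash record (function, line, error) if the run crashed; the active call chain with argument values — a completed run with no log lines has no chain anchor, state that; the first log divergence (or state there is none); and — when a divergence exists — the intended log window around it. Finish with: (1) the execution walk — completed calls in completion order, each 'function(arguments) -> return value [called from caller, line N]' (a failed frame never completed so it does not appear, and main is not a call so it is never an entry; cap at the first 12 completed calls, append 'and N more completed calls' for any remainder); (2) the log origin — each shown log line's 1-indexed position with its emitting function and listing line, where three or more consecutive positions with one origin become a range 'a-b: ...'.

Answer: the defect is in main at line 44.
Core observation: The logs agree in full; only the final output differs.
Call chain: main -> screen_input(6, 3) (called at line 43).
First divergence: none (the log streams are identical).
Execution walk:
  update_gauge([12, 12, -1, 7, -4, -5, 11, -4], -5) -> 5  [called from locate_pivot, line 9]
  locate_pivot([12, 12, -1, 7, -4, -5, 11, -4], -5) -> -15  [called from pack_ledger, line 24]
  verify_load(-15, 4) -> 6  [called from pack_ledger, line 26]
  pack_ledger([12, 12, -1, 7, -4, -5, 11, -4], -5) -> 6  [called from main, line 41]
  screen_input(6, 3) -> 10  [called from main, line 43]
Log line origins:
  1 — main, line 40
  2 — locate_pivot, line 8
  3 — update_gauge, line 2
  4 — locate_pivot, line 10
  5 — verify_load, line 15
  6 — main, line 42
  7 — screen_input, line 29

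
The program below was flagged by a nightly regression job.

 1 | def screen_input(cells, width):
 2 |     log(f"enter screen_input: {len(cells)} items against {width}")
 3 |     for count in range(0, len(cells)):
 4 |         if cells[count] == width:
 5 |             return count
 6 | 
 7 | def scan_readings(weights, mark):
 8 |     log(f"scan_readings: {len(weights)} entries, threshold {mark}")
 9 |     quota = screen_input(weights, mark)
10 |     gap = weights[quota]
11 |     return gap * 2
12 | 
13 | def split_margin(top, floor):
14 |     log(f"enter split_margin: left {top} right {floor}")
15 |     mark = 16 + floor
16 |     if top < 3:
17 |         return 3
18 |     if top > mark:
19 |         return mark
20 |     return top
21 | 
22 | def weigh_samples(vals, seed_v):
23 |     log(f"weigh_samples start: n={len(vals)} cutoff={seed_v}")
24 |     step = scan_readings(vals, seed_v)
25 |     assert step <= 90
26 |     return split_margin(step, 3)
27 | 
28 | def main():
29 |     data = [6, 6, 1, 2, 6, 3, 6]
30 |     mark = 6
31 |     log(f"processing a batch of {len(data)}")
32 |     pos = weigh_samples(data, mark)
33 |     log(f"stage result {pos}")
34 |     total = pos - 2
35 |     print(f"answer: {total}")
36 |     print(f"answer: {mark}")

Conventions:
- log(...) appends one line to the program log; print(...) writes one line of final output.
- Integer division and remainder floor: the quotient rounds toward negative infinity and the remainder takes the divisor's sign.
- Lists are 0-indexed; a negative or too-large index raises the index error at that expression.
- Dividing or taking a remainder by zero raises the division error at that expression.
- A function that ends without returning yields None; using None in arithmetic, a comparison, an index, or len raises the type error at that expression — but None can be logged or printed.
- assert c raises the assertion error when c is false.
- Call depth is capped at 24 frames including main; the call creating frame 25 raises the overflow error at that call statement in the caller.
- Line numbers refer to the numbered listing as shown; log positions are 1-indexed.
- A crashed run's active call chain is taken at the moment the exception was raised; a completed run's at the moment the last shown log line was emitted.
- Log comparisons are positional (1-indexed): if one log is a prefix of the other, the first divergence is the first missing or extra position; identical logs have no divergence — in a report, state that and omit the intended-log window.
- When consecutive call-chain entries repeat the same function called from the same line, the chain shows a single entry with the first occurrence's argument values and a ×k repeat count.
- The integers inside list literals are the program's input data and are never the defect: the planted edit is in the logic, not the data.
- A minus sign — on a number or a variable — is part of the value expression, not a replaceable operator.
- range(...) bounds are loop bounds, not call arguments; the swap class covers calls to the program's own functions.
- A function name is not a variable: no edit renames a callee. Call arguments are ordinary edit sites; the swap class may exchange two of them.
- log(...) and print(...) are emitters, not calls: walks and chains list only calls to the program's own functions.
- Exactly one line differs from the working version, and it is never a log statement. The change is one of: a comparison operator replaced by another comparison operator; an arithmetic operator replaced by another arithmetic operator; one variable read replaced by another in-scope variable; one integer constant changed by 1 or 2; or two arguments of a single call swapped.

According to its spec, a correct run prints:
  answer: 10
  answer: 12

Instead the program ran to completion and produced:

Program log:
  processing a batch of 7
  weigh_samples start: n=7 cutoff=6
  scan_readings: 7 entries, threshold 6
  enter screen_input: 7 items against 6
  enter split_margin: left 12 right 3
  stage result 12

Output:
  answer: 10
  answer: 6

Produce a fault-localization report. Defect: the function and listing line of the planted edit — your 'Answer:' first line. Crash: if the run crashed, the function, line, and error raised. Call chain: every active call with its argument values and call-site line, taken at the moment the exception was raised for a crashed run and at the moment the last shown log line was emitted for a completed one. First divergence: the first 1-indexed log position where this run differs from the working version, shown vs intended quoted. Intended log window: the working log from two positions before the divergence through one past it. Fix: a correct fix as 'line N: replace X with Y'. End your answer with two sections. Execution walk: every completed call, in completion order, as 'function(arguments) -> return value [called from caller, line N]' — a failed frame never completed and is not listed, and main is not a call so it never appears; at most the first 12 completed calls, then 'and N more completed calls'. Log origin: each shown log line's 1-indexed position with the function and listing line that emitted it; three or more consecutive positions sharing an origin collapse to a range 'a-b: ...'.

Answer: the defect is in main at line 36.
Core observation: Log streams are identical — the defect surfaces only in the printed output.
Call chain: main.
First divergence: none; the two logs match at every position.
Execution walk:
  screen_input([6, 6, 1, 2, 6, 3, 6], 6) -> 0  [called from scan_readings, line 9]
  scan_readings([6, 6, 1, 2, 6, 3, 6], 6) -> 12  [called from weigh_samples, line 24]
  split_margin(12, 3) -> 12  [called from weigh_samples, line 26]
  weigh_samples([6, 6, 1, 2, 6, 3, 6], 6) -> 12  [called from main, line 32]
Log line origins:
  1: emitted by main (line 31)
  2: emitted by weigh_samples (line 23)
  3: emitted by scan_readings (line 8)
  4: emitted by screen_input (line 2)
  5: emitted by split_margin (line 14)
  6: emitted by main (line 33)
A correct fix: line 36: replace `mark` with `pos`.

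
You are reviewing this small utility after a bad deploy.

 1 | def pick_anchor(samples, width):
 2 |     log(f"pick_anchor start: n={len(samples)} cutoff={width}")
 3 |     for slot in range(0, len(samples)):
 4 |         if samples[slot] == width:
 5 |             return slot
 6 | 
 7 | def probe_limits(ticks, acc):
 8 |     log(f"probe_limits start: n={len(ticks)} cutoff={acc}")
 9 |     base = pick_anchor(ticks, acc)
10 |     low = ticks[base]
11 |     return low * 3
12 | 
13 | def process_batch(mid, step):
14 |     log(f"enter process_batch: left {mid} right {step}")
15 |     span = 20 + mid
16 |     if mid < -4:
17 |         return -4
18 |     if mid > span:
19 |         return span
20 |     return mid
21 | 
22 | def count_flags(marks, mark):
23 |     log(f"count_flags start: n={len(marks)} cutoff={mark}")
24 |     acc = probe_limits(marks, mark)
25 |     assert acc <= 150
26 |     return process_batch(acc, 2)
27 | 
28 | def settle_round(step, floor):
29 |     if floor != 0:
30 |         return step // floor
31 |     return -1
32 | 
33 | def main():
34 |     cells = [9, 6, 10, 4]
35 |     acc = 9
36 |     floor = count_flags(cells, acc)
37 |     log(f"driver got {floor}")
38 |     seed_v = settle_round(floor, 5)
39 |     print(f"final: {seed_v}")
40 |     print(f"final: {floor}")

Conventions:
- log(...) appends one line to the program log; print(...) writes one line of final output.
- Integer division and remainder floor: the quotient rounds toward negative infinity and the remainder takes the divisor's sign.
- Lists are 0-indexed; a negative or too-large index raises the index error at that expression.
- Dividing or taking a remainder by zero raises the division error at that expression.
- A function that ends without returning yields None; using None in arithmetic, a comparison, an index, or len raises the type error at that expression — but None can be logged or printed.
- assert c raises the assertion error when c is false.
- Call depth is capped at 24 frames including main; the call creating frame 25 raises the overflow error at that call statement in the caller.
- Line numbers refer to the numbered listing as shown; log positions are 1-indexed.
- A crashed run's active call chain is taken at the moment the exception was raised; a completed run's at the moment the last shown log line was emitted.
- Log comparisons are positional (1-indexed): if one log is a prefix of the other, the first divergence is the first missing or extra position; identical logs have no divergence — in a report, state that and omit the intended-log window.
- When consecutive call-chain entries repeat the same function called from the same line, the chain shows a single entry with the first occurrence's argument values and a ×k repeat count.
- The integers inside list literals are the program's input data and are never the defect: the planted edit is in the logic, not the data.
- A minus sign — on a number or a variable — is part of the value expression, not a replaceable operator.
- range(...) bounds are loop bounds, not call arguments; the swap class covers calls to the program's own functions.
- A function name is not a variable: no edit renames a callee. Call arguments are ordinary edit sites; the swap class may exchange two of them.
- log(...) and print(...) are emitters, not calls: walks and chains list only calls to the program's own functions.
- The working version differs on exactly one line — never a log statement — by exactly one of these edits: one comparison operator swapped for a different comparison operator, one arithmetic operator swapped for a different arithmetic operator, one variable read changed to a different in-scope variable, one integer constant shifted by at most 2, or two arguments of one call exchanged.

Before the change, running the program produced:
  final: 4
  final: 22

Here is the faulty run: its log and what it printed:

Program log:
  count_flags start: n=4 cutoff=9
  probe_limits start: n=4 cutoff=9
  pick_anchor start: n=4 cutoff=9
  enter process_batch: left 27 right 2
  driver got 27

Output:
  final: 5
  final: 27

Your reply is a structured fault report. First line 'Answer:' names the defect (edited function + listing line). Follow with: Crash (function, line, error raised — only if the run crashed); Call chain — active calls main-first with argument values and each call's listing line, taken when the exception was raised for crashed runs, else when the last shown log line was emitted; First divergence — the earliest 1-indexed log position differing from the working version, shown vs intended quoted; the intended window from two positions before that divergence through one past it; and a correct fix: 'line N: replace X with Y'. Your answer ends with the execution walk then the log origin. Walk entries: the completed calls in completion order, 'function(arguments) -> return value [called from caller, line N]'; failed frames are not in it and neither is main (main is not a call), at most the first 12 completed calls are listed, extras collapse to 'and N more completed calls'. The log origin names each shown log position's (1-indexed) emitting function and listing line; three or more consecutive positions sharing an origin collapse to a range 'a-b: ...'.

Answer: the defect is in process_batch at line 15.
Core observation: The earliest visible damage is log position 5 — 'driver got 27' rather than the intended 'driver got 22'.
Call chain: main.
First divergence: position 5 — shown 'driver got 27', intended 'driver got 22'.
Intended log window:
  3: pick_anchor start: n=4 cutoff=9
  4: enter process_batch: left 27 right 2
  5: driver got 22
Execution walk:
  pick_anchor([9, 6, 10, 4], 9) -> 0  [called from probe_limits, line 9]
  probe_limits([9, 6, 10, 4], 9) -> 27  [called from count_flags, line 24]
  process_batch(27, 2) -> 27  [called from count_flags, line 26]
  count_flags([9, 6, 10, 4], 9) -> 27  [called from main, line 36]
  settle_round(27, 5) -> 5  [called from main, line 38]
Origin of each log line:
  1: from count_flags, line 23
  2: from probe_limits, line 8
  3: from pick_anchor, line 2
  4: from process_batch, line 14
  5: from main, line 37
A correct fix: line 15: replace `mid` with `step`.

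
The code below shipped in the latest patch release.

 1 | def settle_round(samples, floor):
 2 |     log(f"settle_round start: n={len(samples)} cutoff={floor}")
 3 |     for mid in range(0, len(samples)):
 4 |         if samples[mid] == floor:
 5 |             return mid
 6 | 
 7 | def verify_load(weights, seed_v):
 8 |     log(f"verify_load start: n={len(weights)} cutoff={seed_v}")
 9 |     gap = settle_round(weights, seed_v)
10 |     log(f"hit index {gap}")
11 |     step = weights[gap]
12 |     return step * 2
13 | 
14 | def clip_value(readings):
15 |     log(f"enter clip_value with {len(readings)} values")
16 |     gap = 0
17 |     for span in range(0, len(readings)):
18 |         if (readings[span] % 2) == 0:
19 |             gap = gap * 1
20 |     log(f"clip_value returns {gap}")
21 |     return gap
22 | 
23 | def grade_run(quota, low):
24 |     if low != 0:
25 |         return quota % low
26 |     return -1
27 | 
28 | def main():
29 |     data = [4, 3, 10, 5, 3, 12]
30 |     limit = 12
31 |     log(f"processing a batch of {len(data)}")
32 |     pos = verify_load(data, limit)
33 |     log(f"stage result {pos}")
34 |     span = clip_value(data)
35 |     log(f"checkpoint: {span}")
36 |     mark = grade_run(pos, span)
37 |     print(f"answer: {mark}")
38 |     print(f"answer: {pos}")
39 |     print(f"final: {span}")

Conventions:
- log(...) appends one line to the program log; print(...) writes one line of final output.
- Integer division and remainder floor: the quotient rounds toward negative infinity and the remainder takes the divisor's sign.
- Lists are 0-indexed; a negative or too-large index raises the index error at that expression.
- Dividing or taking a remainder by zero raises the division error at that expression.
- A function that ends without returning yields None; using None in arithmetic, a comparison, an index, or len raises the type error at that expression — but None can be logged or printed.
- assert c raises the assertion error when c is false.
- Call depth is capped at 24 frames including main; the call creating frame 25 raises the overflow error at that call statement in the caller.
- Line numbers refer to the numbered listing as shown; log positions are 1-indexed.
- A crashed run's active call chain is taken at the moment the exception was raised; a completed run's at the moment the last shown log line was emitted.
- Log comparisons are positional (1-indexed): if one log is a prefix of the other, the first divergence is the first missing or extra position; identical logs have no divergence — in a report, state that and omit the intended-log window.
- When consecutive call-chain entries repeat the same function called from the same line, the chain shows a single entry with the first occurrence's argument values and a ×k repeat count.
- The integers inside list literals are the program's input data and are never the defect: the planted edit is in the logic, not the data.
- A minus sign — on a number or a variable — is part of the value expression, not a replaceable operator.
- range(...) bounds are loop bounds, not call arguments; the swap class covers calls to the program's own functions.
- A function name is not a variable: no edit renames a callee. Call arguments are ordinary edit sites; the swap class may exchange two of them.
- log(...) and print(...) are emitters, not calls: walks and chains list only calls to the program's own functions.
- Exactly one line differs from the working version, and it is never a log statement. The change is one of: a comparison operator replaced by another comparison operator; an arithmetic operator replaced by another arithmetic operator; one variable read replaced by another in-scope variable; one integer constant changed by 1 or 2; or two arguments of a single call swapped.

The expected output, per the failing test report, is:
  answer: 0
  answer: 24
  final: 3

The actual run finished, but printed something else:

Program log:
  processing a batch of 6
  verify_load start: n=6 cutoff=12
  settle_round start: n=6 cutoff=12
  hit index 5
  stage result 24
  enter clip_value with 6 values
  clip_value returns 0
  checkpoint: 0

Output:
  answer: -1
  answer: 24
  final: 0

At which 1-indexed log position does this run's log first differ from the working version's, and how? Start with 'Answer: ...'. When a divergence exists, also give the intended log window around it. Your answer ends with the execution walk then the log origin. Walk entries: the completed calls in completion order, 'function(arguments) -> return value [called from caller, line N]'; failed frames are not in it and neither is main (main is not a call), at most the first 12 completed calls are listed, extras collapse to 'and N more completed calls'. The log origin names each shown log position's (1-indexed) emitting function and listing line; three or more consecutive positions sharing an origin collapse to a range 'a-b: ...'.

Answer: position 7 — the shown line 'clip_value returns 0' should read 'clip_value returns 3'.
Intended log window:
  5: stage result 24
  6: enter clip_value with 6 values
  7: clip_value returns 3
  8: checkpoint: 3
Execution walk:
  settle_round([4, 3, 10, 5, 3, 12], 12) -> 5  [called from verify_load, line 9]
  verify_load([4, 3, 10, 5, 3, 12], 12) -> 24  [called from main, line 32]
  clip_value([4, 3, 10, 5, 3, 12]) -> 0  [called from main, line 34]
  grade_run(24, 0) -> -1  [called from main, line 36]
Origin of each log line:
  1: from main, line 31
  2: from verify_load, line 8
  3: from settle_round, line 2
  4: from verify_load, line 10
  5: from main, line 33
  6: from clip_value, line 15
  7: from clip_value, line 20
  8: from main, line 35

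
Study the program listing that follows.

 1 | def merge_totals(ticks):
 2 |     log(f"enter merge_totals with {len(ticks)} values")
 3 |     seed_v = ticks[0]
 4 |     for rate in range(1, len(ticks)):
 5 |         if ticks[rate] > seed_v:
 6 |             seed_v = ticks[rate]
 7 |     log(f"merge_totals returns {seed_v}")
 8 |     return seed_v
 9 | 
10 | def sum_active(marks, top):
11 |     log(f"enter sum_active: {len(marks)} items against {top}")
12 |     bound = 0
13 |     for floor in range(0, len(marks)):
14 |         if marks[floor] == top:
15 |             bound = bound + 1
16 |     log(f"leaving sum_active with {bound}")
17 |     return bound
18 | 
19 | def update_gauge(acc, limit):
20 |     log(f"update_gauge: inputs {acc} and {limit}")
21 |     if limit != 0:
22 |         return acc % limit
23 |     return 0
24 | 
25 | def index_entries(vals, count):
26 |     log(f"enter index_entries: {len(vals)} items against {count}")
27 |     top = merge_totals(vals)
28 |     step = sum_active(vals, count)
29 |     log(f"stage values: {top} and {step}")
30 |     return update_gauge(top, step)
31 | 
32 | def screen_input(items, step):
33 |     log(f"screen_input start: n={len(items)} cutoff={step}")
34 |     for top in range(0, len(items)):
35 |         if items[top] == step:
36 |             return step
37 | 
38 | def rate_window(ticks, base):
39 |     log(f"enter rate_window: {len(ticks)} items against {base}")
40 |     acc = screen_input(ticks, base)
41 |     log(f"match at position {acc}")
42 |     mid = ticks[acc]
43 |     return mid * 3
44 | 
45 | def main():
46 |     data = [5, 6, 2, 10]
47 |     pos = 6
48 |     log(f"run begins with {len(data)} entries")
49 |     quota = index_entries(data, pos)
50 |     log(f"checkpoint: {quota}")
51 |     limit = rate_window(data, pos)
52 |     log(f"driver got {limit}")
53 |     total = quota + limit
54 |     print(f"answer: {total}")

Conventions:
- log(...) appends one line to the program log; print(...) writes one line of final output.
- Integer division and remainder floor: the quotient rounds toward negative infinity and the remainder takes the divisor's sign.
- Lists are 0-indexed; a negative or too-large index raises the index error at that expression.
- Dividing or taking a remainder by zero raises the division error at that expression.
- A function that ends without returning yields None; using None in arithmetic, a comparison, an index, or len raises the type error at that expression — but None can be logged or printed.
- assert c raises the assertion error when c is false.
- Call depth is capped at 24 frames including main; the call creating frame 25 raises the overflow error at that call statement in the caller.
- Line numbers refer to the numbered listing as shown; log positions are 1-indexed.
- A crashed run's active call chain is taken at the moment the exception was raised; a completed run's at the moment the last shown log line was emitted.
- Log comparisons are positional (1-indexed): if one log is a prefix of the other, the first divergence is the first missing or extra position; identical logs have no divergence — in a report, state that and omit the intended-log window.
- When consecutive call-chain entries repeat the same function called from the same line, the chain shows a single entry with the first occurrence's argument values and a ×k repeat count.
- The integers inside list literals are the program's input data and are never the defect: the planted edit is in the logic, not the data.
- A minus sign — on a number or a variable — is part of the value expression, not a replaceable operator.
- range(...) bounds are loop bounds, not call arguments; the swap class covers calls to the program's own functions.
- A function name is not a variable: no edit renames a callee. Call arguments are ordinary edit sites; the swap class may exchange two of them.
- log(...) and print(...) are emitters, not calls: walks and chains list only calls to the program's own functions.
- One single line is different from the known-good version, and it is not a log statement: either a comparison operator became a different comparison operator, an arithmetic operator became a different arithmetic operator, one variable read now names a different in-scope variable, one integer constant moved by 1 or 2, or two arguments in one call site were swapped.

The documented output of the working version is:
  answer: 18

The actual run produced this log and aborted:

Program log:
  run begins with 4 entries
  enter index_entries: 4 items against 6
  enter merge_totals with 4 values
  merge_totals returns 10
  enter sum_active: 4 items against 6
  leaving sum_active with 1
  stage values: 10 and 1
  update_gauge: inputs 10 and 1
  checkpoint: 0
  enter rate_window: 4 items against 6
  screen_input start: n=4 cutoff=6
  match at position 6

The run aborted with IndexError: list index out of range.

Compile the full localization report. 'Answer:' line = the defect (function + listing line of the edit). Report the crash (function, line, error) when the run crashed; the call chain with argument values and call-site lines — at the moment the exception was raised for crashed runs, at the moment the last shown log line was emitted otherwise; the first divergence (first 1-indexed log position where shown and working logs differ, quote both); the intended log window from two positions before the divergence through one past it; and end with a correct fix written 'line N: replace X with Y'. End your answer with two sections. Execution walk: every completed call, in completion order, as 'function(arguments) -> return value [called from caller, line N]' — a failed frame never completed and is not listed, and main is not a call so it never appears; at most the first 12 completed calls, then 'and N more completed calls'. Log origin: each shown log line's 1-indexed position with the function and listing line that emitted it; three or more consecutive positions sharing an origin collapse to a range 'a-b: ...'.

Answer: the defect is in screen_input at line 36.
Core observation: At log position 12 the runs split — shown 'match at position 6', but the working version logs 'match at position 1'.
Crash: rate_window, line 42, IndexError.
Call chain: main -> rate_window([5, 6, 2, 10], 6) (called at line 51).
First divergence: at position 12 the run shows 'match at position 6' where the working version logs 'match at position 1'.
Intended log window:
  10: enter rate_window: 4 items against 6
  11: screen_input start: n=4 cutoff=6
  12: match at position 1
  13: driver got 18
Execution walk:
  merge_totals([5, 6, 2, 10]) -> 10  [called from index_entries, line 27]
  sum_active([5, 6, 2, 10], 6) -> 1  [called from index_entries, line 28]
  update_gauge(10, 1) -> 0  [called from index_entries, line 30]
  index_entries([5, 6, 2, 10], 6) -> 0  [called from main, line 49]
  screen_input([5, 6, 2, 10], 6) -> 6  [called from rate_window, line 40]
Log origin:
  1: emitted by main (line 48)
  2: emitted by index_entries (line 26)
  3: emitted by merge_totals (line 2)
  4: emitted by merge_totals (line 7)
  5: emitted by sum_active (line 11)
  6: emitted by sum_active (line 16)
  7: emitted by index_entries (line 29)
  8: emitted by update_gauge (line 20)
  9: emitted by main (line 50)
  10: emitted by rate_window (line 39)
  11: emitted by screen_input (line 33)
  12: emitted by rate_window (line 41)
A correct fix: line 36: replace `step` with `top`.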